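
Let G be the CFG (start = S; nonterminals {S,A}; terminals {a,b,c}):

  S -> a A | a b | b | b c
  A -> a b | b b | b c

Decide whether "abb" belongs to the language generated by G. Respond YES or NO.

CNF form of G:
  S -> T0 A | T0 T1 | T1 T2 | b
  A -> T0 T1 | T1 T1 | T1 T2
  T0 -> a
  T1 -> b
  T2 -> c

Fill CYK table bottom-up:
  [0..0]={T0}  "a"  orig:{}
  [1..1]={S,T1}  "b"  orig:{S}
  [2..2]={S,T1}  "b"  orig:{S}
  [0..1]={A,S}  "ab"
  [1..2]={A}  "bb"
  [0..2]={S}  "abb"

S ∈ T[0,2] ⇒ YES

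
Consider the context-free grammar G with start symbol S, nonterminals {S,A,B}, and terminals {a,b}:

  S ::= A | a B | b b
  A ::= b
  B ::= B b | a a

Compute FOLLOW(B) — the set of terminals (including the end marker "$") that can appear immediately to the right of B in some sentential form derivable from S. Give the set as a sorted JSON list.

Compute FIRST by fixpoint:
iter 1:
  A via A→b: +{b}
  B via B→a a: +{a}
  S via S→A: +{b}
  S via S→a B: +{a}
  FIRST[S]={a,b}  FIRST[A]={b}  FIRST[B]={a}
iter 2: — fixpoint
  FIRST[S]={a,b}  FIRST[A]={b}  FIRST[B]={a}

FOLLOW sets:
initialize: $ ∈ FOLLOW(S)
pass 1:
  B→B b: FOLLOW(B) ⊇ FIRST(b) = {b}; new: +{b}
  S→A: FOLLOW(A) ⊇ FOLLOW(S) ⊇ {$}; new: +{$}
  S→a B: FOLLOW(B) ⊇ FOLLOW(S) ⊇ {$}; new: +{$}
  S: {$}  A: {$}  B: {$,b}
pass 2: — fixpoint
  S: {$}  A: {$}  B: {$,b}

FOLLOW(B) = ["$", "b"]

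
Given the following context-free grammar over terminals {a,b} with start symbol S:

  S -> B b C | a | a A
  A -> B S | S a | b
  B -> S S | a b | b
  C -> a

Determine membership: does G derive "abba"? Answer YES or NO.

CNF form of G:
  S -> B X2 | T0 A | a
  A -> B S | S T0 | b
  B -> S S | T0 T1 | b
  C -> a
  T0 -> a
  T1 -> b
  X2 -> T1 C

Fill CYK table bottom-up:
  T[0,0] 'a' = {C,S,T0}  orig:{C,S}
  T[1,1] 'b' = {A,B,T1}  orig:{A,B}
  T[2,2] 'b' = {A,B,T1}  orig:{A,B}
  T[3,3] 'a' = {C,S,T0}  orig:{C,S}
  T[0,1] 'ab' = {B,S}
  T[1,2] 'bb' = ∅
  T[2,3] 'ba' = {A,X2}  orig:{A}
  T[0,2] 'abb' = ∅
  T[1,3] 'bba' = {S}
  T[0,3] 'abba' = {B,S}

S ∈ T[0,3] ⇒ YES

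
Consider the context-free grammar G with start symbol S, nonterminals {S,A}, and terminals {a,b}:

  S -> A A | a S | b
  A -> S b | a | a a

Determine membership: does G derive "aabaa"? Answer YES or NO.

CNF form of G:
  S -> A A | T1 S | b
  A -> S T0 | T1 T1 | a
  T0 -> b
  T1 -> a

CYK table (by increasing span):
  cell(0,0) a: {A,T1}  orig:{A}
  cell(1,1) a: {A,T1}  orig:{A}
  cell(2,2) b: {S,T0}  orig:{S}
  cell(3,3) a: {A,T1}  orig:{A}
  cell(4,4) a: {A,T1}  orig:{A}
  cell(0,1) aa: {A,S}
  cell(1,2) ab: {S}
  cell(2,3) ba: ∅
  cell(3,4) aa: {A,S}
  cell(0,2) aab: {A,S}
  cell(1,3) aba: ∅
  cell(2,4) baa: ∅
  cell(0,3) aaba: {S}
  cell(1,4) abaa: ∅
  cell(0,4) aabaa: {S}

S ∈ T[0,4] ⇒ YES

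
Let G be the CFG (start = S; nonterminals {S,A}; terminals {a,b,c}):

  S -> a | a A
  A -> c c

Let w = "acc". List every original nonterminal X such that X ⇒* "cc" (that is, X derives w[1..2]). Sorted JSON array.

CNF form of G:
  S -> T1 A | a
  A -> T0 T0
  T0 -> c
  T1 -> a

CYK fill — only the sub-triangle for w[1..2]:
  cell(1,1) c: {T0}  orig:{}
  cell(2,2) c: {T0}  orig:{}
  cell(1,2) cc: {A}

Original NTs in T[1,2] deriving "cc": ["A"]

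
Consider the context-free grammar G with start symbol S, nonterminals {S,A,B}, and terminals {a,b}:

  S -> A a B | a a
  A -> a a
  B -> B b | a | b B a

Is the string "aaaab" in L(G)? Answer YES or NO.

CNF form of G:
  S -> A X3 | T0 T0
  A -> T0 T0
  B -> B T1 | T1 X2 | a
  T0 -> a
  T1 -> b
  X2 -> B T0
  X3 -> T0 B

Fill CYK table bottom-up:
  T[0,0] 'a' = {B,T0}  orig:{B}
  T[1,1] 'a' = {B,T0}  orig:{B}
  T[2,2] 'a' = {B,T0}  orig:{B}
  T[3,3] 'a' = {B,T0}  orig:{B}
  T[4,4] 'b' = {T1}  orig:{}
  T[0,1] 'aa' = {A,S,X2,X3}  orig:{A,S}
  T[1,2] 'aa' = {A,S,X2,X3}  orig:{A,S}
  T[2,3] 'aa' = {A,S,X2,X3}  orig:{A,S}
  T[3,4] 'ab' = {B}
  T[0,2] 'aaa' = ∅
  T[1,3] 'aaa' = ∅
  T[2,4] 'aab' = {X3}  orig:{}
  T[0,3] 'aaaa' = {S}
  T[1,4] 'aaab' = ∅
  T[0,4] 'aaaab' = {S}

S ∈ T[0,4] ⇒ YES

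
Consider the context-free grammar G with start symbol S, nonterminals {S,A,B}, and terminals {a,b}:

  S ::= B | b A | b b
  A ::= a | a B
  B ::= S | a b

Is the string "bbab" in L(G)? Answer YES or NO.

CNF form of G:
  S -> T0 T1 | T1 A | T1 T1
  A -> T0 B | a
  B -> T0 T1 | T1 A | T1 T1
  T0 -> a
  T1 -> b

CYK table (by increasing span):
  cell(0,0) b: {T1}  orig:{}
  cell(1,1) b: {T1}  orig:{}
  cell(2,2) a: {A,T0}  orig:{A}
  cell(3,3) b: {T1}  orig:{}
  cell(0,1) bb: {B,S}
  cell(1,2) ba: {B,S}
  cell(2,3) ab: {B,S}
  cell(0,2) bba: ∅
  cell(1,3) bab: ∅
  cell(0,3) bbab: ∅

S ∉ T[0,3] ⇒ NO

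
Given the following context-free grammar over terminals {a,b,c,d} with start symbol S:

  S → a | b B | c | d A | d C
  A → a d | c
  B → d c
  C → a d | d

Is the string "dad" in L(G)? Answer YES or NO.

Convert to CNF:
  S -> T1 A | T1 C | T3 B | a | c
  A -> T0 T1 | c
  B -> T1 T2
  C -> T0 T1 | d
  T0 -> a
  T1 -> d
  T2 -> c
  T3 -> b

CYK table (by increasing span):
  [0..0]={C,T1}  "d"  orig:{C}
  [1..1]={S,T0}  "a"  orig:{S}
  [2..2]={C,T1}  "d"  orig:{C}
  [0..1]=∅  "da"
  [1..2]={A,C}  "ad"
  [0..2]={S}  "dad"

S ∈ T[0,2] ⇒ YES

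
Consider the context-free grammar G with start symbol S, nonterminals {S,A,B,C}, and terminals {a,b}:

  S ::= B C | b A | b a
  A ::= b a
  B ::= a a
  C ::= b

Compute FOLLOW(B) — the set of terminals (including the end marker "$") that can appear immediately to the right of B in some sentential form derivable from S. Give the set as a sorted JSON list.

FIRST sets, iterate to fixpoint:
round 1:
  A via A→b a: +{b}
  B via B→a a: +{a}
  C via C→b: +{b}
  S via S→B C: +{a}
  S via S→b A: +{b}
  FIRST(S)={a,b}  FIRST(A)={b}  FIRST(B)={a}  FIRST(C)={b}
round 2: (no change)
  FIRST(S)={a,b}  FIRST(A)={b}  FIRST(B)={a}  FIRST(C)={b}

FOLLOW iteration:
FOLLOW(S) := {$}
pass 1:
  S→B C: FOLLOW(B) ⊇ FIRST(C) = {b}; new: +{b}
  S→B C: FOLLOW(C) ⊇ FOLLOW(S) ⊇ {$}; new: +{$}
  S→b A: FOLLOW(A) ⊇ FOLLOW(S) ⊇ {$}; new: +{$}
  FOLLOW(S)={$}  FOLLOW(A)={$}  FOLLOW(B)={b}  FOLLOW(C)={$}
pass 2: (no change)
  FOLLOW(S)={$}  FOLLOW(A)={$}  FOLLOW(B)={b}  FOLLOW(C)={$}

FOLLOW(B) = ["b"]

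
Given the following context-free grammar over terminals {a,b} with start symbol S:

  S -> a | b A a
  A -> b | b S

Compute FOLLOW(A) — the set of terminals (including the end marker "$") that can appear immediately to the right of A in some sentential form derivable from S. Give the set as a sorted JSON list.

FIRST sets, iterate to fixpoint:
[1]
  A via A→b: +{b}
  S via S→a: +{a}
  S via S→b A a: +{b}
  S: {a,b}  A: {b}
[2] done
  S: {a,b}  A: {b}

FOLLOW iteration:
seed FOLLOW(S) with $
pass 1:
  S→b A a: FOLLOW(A) ⊇ FIRST(a) = {a}; new: +{a}
  FOLLOW(S)={$}  FOLLOW(A)={a}
pass 2:
  A→b S: FOLLOW(S) ⊇ FOLLOW(A) ⊇ {a}; new: +{a}
  FOLLOW(S)={$,a}  FOLLOW(A)={a}
pass 3: done
  FOLLOW(S)={$,a}  FOLLOW(A)={a}

FOLLOW(A) = ["a"]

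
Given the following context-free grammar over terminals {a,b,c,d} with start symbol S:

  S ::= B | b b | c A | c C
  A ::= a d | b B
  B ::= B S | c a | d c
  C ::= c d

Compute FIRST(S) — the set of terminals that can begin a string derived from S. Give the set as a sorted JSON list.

Compute FIRST by fixpoint:
round 1:
  A via A→a d: +{a}
  A via A→b B: +{b}
  B via B→c a: +{c}
  B via B→d c: +{d}
  C via C→c d: +{c}
  S via S→B: +{c,d}
  S via S→b b: +{b}
  FIRST[S]={b,c,d}  FIRST[A]={a,b}  FIRST[B]={c,d}  FIRST[C]={c}
round 2: (no change)
  FIRST[S]={b,c,d}  FIRST[A]={a,b}  FIRST[B]={c,d}  FIRST[C]={c}

FIRST(S) = ["b", "c", "d"]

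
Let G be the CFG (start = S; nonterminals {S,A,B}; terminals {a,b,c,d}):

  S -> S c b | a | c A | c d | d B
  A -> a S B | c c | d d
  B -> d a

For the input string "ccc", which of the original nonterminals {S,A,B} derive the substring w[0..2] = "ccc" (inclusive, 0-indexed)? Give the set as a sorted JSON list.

CNF form of G:
  S -> S X5 | T1 A | T1 T2 | T2 B | a
  A -> T0 X4 | T1 T1 | T2 T2
  B -> T2 T0
  T0 -> a
  T1 -> c
  T2 -> d
  T3 -> b
  X4 -> S B
  X5 -> T1 T3

CYK fill, restricted to cells inside w[0..2]:
  T[0,0] 'c' = {T1}  orig:{}
  T[1,1] 'c' = {T1}  orig:{}
  T[2,2] 'c' = {T1}  orig:{}
  T[0,1] 'cc' = {A}
  T[1,2] 'cc' = {A}
  T[0,2] 'ccc' = {S}

Original NTs in T[0,2] deriving "ccc": ["S"]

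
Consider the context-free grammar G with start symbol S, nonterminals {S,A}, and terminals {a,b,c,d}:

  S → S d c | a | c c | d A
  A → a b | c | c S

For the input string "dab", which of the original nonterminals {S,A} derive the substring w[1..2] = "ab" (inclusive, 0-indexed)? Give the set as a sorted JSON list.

Convert to CNF:
  S -> S X4 | T2 T2 | T3 A | a
  A -> T0 T1 | T2 S | c
  T0 -> a
  T1 -> b
  T2 -> c
  T3 -> d
  X4 -> T3 T2

CYK table (by increasing span) (cells [i..j] with 1 ≤ i ≤ j ≤ 2 only):
  [1..1]={S,T0}  "a"  orig:{S}
  [2..2]={T1}  "b"  orig:{}
  [1..2]={A}  "ab"

Original NTs in T[1,2] deriving "ab": ["A"]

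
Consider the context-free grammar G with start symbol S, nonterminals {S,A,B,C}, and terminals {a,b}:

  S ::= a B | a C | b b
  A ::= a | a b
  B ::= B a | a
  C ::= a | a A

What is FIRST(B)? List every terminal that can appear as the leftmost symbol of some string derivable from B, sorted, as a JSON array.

Compute FIRST by fixpoint:
[1]
  A via A→a: +{a}
  B via B→a: +{a}
  C via C→a: +{a}
  S via S→a B: +{a}
  S via S→b b: +{b}
  FIRST[S]={a,b}  FIRST[A]={a}  FIRST[B]={a}  FIRST[C]={a}
[2] (no change)
  FIRST[S]={a,b}  FIRST[A]={a}  FIRST[B]={a}  FIRST[C]={a}

FIRST(B) = ["a"]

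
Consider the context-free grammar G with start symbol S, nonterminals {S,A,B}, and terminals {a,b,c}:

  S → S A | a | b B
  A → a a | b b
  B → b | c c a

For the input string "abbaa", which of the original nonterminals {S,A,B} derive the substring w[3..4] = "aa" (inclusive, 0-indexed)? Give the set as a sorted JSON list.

Convert to CNF:
  S -> S A | T1 B | a
  A -> T0 T0 | T1 T1
  B -> T2 X3 | b
  T0 -> a
  T1 -> b
  T2 -> c
  X3 -> T2 T0

CYK fill (cells [i..j] with 3 ≤ i ≤ j ≤ 4 only):
  T[3,3] 'a' = {S,T0}  orig:{S}
  T[4,4] 'a' = {S,T0}  orig:{S}
  T[3,4] 'aa' = {A}

Original NTs in T[3,4] deriving "aa": ["A"]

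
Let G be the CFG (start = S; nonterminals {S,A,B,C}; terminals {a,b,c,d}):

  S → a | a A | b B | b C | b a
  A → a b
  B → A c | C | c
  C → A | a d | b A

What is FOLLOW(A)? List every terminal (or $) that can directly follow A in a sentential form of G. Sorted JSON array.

FIRST iteration:
round 1:
  A via A→a b: +{a}
  B via B→A c: +{a}
  B via B→c: +{c}
  C via C→A: +{a}
  C via C→b A: +{b}
  S via S→a: +{a}
  S via S→b B: +{b}
  FIRST[S]={a,b}  FIRST[A]={a}  FIRST[B]={a,c}  FIRST[C]={a,b}
round 2:
  B via B→C: +{b}
  FIRST[S]={a,b}  FIRST[A]={a}  FIRST[B]={a,b,c}  FIRST[C]={a,b}
round 3: — fixpoint
  FIRST[S]={a,b}  FIRST[A]={a}  FIRST[B]={a,b,c}  FIRST[C]={a,b}

Compute FOLLOW by fixpoint:
FOLLOW(S) := {$}
pass 1:
  B→A c: FOLLOW(A) ⊇ FIRST(c) = {c}; new: +{c}
  S→a A: FOLLOW(A) ⊇ FOLLOW(S) ⊇ {$}; new: +{$}
  S→b B: FOLLOW(B) ⊇ FOLLOW(S) ⊇ {$}; new: +{$}
  S→b C: FOLLOW(C) ⊇ FOLLOW(S) ⊇ {$}; new: +{$}
  FOLLOW(S)={$}  FOLLOW(A)={$,c}  FOLLOW(B)={$}  FOLLOW(C)={$}
pass 2: (stable)
  FOLLOW(S)={$}  FOLLOW(A)={$,c}  FOLLOW(B)={$}  FOLLOW(C)={$}

FOLLOW(A) = ["$", "c"]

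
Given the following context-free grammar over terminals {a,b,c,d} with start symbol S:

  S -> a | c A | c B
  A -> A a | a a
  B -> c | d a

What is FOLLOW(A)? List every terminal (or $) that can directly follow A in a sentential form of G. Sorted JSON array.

FIRST sets, iterate to fixpoint:
iter 1:
  A via A→a a: +{a}
  B via B→c: +{c}
  B via B→d a: +{d}
  S via S→a: +{a}
  S via S→c A: +{c}
  S: {a,c}  A: {a}  B: {c,d}
iter 2: — fixpoint
  S: {a,c}  A: {a}  B: {c,d}

Compute FOLLOW by fixpoint:
initialize: $ ∈ FOLLOW(S)
[1]
  A→A a: FOLLOW(A) ⊇ FIRST(a) = {a}; new: +{a}
  S→c A: FOLLOW(A) ⊇ FOLLOW(S) ⊇ {$}; new: +{$}
  S→c B: FOLLOW(B) ⊇ FOLLOW(S) ⊇ {$}; new: +{$}
  S: {$}  A: {$,a}  B: {$}
[2] (no change)
  S: {$}  A: {$,a}  B: {$}

FOLLOW(A) = ["$", "a"]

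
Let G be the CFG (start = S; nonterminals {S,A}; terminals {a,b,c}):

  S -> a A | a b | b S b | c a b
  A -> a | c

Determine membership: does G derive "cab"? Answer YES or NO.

Convert to CNF:
  S -> T0 A | T0 T1 | T1 X3 | T2 X4
  A -> a | c
  T0 -> a
  T1 -> b
  T2 -> c
  X3 -> S T1
  X4 -> T0 T1

Fill CYK table bottom-up:
  cell(0,0) c: {A,T2}  orig:{A}
  cell(1,1) a: {A,T0}  orig:{A}
  cell(2,2) b: {T1}  orig:{}
  cell(0,1) ca: ∅
  cell(1,2) ab: {S,X4}  orig:{S}
  cell(0,2) cab: {S}

S ∈ T[0,2] ⇒ YES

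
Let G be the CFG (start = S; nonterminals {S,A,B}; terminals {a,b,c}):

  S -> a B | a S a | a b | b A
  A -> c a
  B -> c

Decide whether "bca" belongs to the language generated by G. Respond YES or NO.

CNF form of G:
  S -> T1 B | T1 T2 | T1 X3 | T2 A
  A -> T0 T1
  B -> c
  T0 -> c
  T1 -> a
  T2 -> b
  X3 -> S T1

CYK table (by increasing span):
  cell(0,0) b: {T2}  orig:{}
  cell(1,1) c: {B,T0}  orig:{B}
  cell(2,2) a: {T1}  orig:{}
  cell(0,1) bc: ∅
  cell(1,2) ca: {A}
  cell(0,2) bca: {S}

S ∈ T[0,2] ⇒ YES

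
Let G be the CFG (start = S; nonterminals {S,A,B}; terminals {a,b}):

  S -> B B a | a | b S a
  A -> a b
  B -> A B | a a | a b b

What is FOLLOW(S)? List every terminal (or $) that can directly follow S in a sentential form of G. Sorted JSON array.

FIRST sets, iterate to fixpoint:
[1]
  A via A→a b: +{a}
  B via B→A B: +{a}
  S via S→B B a: +{a}
  S via S→b S a: +{b}
  FIRST[S]={a,b}  FIRST[A]={a}  FIRST[B]={a}
[2] (stable)
  FIRST[S]={a,b}  FIRST[A]={a}  FIRST[B]={a}

FOLLOW sets:
FOLLOW(S) := {$}
round 1:
  B→A B: FOLLOW(A) ⊇ FIRST(B) = {a}; new: +{a}
  S→B B a: FOLLOW(B) ⊇ FIRST(B) = {a}; new: +{a}
  S→b S a: FOLLOW(S) ⊇ FIRST(a) = {a}; new: +{a}
  FOLLOW[S]={$,a}  FOLLOW[A]={a}  FOLLOW[B]={a}
round 2: (no change)
  FOLLOW[S]={$,a}  FOLLOW[A]={a}  FOLLOW[B]={a}

FOLLOW(S) = ["$", "a"]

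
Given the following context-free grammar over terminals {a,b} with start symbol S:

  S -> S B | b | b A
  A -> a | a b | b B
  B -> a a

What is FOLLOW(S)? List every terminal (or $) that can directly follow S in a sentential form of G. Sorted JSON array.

FIRST sets, iterate to fixpoint:
iter 1:
  A via A→a: +{a}
  A via A→b B: +{b}
  B via B→a a: +{a}
  S via S→b: +{b}
  S: {b}  A: {a,b}  B: {a}
iter 2: done
  S: {b}  A: {a,b}  B: {a}

Compute FOLLOW by fixpoint:
FOLLOW(S) := {$}
[1]
  S→S B: FOLLOW(S) ⊇ FIRST(B) = {a}; new: +{a}
  S→S B: FOLLOW(B) ⊇ FOLLOW(S) ⊇ {$,a}; new: +{$,a}
  S→b A: FOLLOW(A) ⊇ FOLLOW(S) ⊇ {$,a}; new: +{$,a}
  FOLLOW(S)={$,a}  FOLLOW(A)={$,a}  FOLLOW(B)={$,a}
[2] (no change)
  FOLLOW(S)={$,a}  FOLLOW(A)={$,a}  FOLLOW(B)={$,a}

FOLLOW(S) = ["$", "a"]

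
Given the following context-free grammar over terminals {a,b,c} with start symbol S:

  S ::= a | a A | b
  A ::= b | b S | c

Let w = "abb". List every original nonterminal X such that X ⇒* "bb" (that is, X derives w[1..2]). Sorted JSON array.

Convert to CNF:
  S -> T1 A | a | b
  A -> T0 S | b | c
  T0 -> b
  T1 -> a

Fill CYK table bottom-up — only the sub-triangle for w[1..2]:
  T[1,1] 'b' = {A,S,T0}  orig:{A,S}
  T[2,2] 'b' = {A,S,T0}  orig:{A,S}
  T[1,2] 'bb' = {A}

Original NTs in T[1,2] deriving "bb": ["A"]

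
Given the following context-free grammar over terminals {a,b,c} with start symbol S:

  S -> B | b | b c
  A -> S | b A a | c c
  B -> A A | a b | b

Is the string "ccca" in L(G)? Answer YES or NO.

CNF form of G:
  S -> A A | T0 T1 | T1 T2 | b
  A -> A A | T0 T1 | T1 T2 | T1 X3 | T2 T2 | b
  B -> A A | T0 T1 | b
  T0 -> a
  T1 -> b
  T2 -> c
  X3 -> A T0

CYK fill:
  T[0,0] 'c' = {T2}  orig:{}
  T[1,1] 'c' = {T2}  orig:{}
  T[2,2] 'c' = {T2}  orig:{}
  T[3,3] 'a' = {T0}  orig:{}
  T[0,1] 'cc' = {A}
  T[1,2] 'cc' = {A}
  T[2,3] 'ca' = ∅
  T[0,2] 'ccc' = ∅
  T[1,3] 'cca' = {X3}  orig:{}
  T[0,3] 'ccca' = ∅

S ∉ T[0,3] ⇒ NO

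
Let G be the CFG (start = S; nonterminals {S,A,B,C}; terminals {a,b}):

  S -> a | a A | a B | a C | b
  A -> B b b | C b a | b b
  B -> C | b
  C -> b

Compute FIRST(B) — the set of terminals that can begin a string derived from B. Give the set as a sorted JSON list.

FIRST sets, iterate to fixpoint:
[1]
  A via A→b b: +{b}
  B via B→b: +{b}
  C via C→b: +{b}
  S via S→a: +{a}
  S via S→b: +{b}
  FIRST[S]={a,b}  FIRST[A]={b}  FIRST[B]={b}  FIRST[C]={b}
[2] — fixpoint
  FIRST[S]={a,b}  FIRST[A]={b}  FIRST[B]={b}  FIRST[C]={b}

FIRST(B) = ["b"]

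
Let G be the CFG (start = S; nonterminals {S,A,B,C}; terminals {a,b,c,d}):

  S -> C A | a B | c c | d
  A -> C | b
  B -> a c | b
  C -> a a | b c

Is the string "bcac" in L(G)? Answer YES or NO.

CNF form of G:
  S -> C A | T0 B | T2 T2 | d
  A -> T0 T0 | T1 T2 | b
  B -> T0 T2 | b
  C -> T0 T0 | T1 T2
  T0 -> a
  T1 -> b
  T2 -> c

CYK table (by increasing span):
  cell(0,0) b: {A,B,T1}  orig:{A,B}
  cell(1,1) c: {T2}  orig:{}
  cell(2,2) a: {T0}  orig:{}
  cell(3,3) c: {T2}  orig:{}
  cell(0,1) bc: {A,C}
  cell(1,2) ca: ∅
  cell(2,3) ac: {B}
  cell(0,2) bca: ∅
  cell(1,3) cac: ∅
  cell(0,3) bcac: ∅

S ∉ T[0,3] ⇒ NO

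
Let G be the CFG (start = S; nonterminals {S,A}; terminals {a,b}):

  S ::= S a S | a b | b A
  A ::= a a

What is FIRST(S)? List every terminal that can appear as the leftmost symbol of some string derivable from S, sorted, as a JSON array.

FIRST sets, iterate to fixpoint:
iter 1:
  A via A→a a: +{a}
  S via S→a b: +{a}
  S via S→b A: +{b}
  FIRST(S)={a,b}  FIRST(A)={a}
iter 2: (no change)
  FIRST(S)={a,b}  FIRST(A)={a}

FIRST(S) = ["a", "b"]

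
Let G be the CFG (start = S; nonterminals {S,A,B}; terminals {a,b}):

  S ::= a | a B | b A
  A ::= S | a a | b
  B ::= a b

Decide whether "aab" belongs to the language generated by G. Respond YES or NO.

Convert to CNF:
  S -> T0 B | T1 A | a
  A -> T0 B | T0 T0 | T1 A | a | b
  B -> T0 T1
  T0 -> a
  T1 -> b

CYK table (by increasing span):
  cell(0,0) a: {A,S,T0}  orig:{A,S}
  cell(1,1) a: {A,S,T0}  orig:{A,S}
  cell(2,2) b: {A,T1}  orig:{A}
  cell(0,1) aa: {A}
  cell(1,2) ab: {B}
  cell(0,2) aab: {A,S}

S ∈ T[0,2] ⇒ YES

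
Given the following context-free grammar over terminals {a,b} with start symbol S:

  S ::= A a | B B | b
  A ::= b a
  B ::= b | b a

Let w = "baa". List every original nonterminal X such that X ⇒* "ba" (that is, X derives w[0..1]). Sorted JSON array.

CNF form of G:
  S -> A T1 | B B | b
  A -> T0 T1
  B -> T0 T1 | b
  T0 -> b
  T1 -> a

CYK fill (cells [i..j] with 0 ≤ i ≤ j ≤ 1 only):
  T[0,0] 'b' = {B,S,T0}  orig:{B,S}
  T[1,1] 'a' = {T1}  orig:{}
  T[0,1] 'ba' = {A,B}

Original NTs in T[0,1] deriving "ba": ["A", "B"]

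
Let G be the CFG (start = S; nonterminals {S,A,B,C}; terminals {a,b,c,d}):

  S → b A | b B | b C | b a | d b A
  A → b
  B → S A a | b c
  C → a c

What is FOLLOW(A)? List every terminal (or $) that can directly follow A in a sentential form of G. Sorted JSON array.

FIRST sets, iterate to fixpoint:
[1]
  A via A→b: +{b}
  B via B→b c: +{b}
  C via C→a c: +{a}
  S via S→b A: +{b}
  S via S→d b A: +{d}
  FIRST(S)={b,d}  FIRST(A)={b}  FIRST(B)={b}  FIRST(C)={a}
[2]
  B via B→S A a: +{d}
  FIRST(S)={b,d}  FIRST(A)={b}  FIRST(B)={b,d}  FIRST(C)={a}
[3] — fixpoint
  FIRST(S)={b,d}  FIRST(A)={b}  FIRST(B)={b,d}  FIRST(C)={a}

Compute FOLLOW by fixpoint:
initialize: $ ∈ FOLLOW(S)
pass 1:
  B→S A a: FOLLOW(S) ⊇ FIRST(A) = {b}; new: +{b}
  B→S A a: FOLLOW(A) ⊇ FIRST(a) = {a}; new: +{a}
  S→b A: FOLLOW(A) ⊇ FOLLOW(S) ⊇ {$,b}; new: +{$,b}
  S→b B: FOLLOW(B) ⊇ FOLLOW(S) ⊇ {$,b}; new: +{$,b}
  S→b C: FOLLOW(C) ⊇ FOLLOW(S) ⊇ {$,b}; new: +{$,b}
  S: {$,b}  A: {$,a,b}  B: {$,b}  C: {$,b}
pass 2: done
  S: {$,b}  A: {$,a,b}  B: {$,b}  C: {$,b}

FOLLOW(A) = ["$", "a", "b"]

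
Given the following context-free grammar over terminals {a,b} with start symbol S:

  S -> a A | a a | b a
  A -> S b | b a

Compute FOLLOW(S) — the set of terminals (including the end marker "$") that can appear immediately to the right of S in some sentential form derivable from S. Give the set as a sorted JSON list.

Compute FIRST by fixpoint:
pass 1:
  A via A→b a: +{b}
  S via S→a A: +{a}
  S via S→b a: +{b}
  FIRST[S]={a,b}  FIRST[A]={b}
pass 2:
  A via A→S b: +{a}
  FIRST[S]={a,b}  FIRST[A]={a,b}
pass 3: (no change)
  FIRST[S]={a,b}  FIRST[A]={a,b}

FOLLOW sets:
initialize: $ ∈ FOLLOW(S)
round 1:
  A→S b: FOLLOW(S) ⊇ FIRST(b) = {b}; new: +{b}
  S→a A: FOLLOW(A) ⊇ FOLLOW(S) ⊇ {$,b}; new: +{$,b}
  FOLLOW(S)={$,b}  FOLLOW(A)={$,b}
round 2: (stable)
  FOLLOW(S)={$,b}  FOLLOW(A)={$,b}

FOLLOW(S) = ["$", "b"]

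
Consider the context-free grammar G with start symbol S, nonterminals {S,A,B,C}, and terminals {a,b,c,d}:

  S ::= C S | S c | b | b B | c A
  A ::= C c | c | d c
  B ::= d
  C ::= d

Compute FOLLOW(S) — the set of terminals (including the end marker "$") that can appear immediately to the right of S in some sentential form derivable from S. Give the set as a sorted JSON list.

Compute FIRST by fixpoint:
pass 1:
  A via A→c: +{c}
  A via A→d c: +{d}
  B via B→d: +{d}
  C via C→d: +{d}
  S via S→C S: +{d}
  S via S→b: +{b}
  S via S→c A: +{c}
  FIRST(S)={b,c,d}  FIRST(A)={c,d}  FIRST(B)={d}  FIRST(C)={d}
pass 2: (stable)
  FIRST(S)={b,c,d}  FIRST(A)={c,d}  FIRST(B)={d}  FIRST(C)={d}

FOLLOW sets:
initialize: $ ∈ FOLLOW(S)
pass 1:
  A→C c: FOLLOW(C) ⊇ FIRST(c) = {c}; new: +{c}
  S→C S: FOLLOW(C) ⊇ FIRST(S) = {b,c,d}; new: +{b,d}
  S→S c: FOLLOW(S) ⊇ FIRST(c) = {c}; new: +{c}
  S→b B: FOLLOW(B) ⊇ FOLLOW(S) ⊇ {$,c}; new: +{$,c}
  S→c A: FOLLOW(A) ⊇ FOLLOW(S) ⊇ {$,c}; new: +{$,c}
  FOLLOW[S]={$,c}  FOLLOW[A]={$,c}  FOLLOW[B]={$,c}  FOLLOW[C]={b,c,d}
pass 2: (stable)
  FOLLOW[S]={$,c}  FOLLOW[A]={$,c}  FOLLOW[B]={$,c}  FOLLOW[C]={b,c,d}

FOLLOW(S) = ["$", "c"]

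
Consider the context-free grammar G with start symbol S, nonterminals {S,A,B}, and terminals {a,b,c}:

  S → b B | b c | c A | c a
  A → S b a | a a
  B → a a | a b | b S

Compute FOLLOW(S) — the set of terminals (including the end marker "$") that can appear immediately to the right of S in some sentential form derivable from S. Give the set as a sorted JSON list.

FIRST iteration:
round 1:
  A via A→a a: +{a}
  B via B→a a: +{a}
  B via B→b S: +{b}
  S via S→b B: +{b}
  S via S→c A: +{c}
  FIRST[S]={b,c}  FIRST[A]={a}  FIRST[B]={a,b}
round 2:
  A via A→S b a: +{b,c}
  FIRST[S]={b,c}  FIRST[A]={a,b,c}  FIRST[B]={a,b}
round 3: (no change)
  FIRST[S]={b,c}  FIRST[A]={a,b,c}  FIRST[B]={a,b}

Compute FOLLOW by fixpoint:
initialize: $ ∈ FOLLOW(S)
round 1:
  A→S b a: FOLLOW(S) ⊇ FIRST(b) = {b}; new: +{b}
  S→b B: FOLLOW(B) ⊇ FOLLOW(S) ⊇ {$,b}; new: +{$,b}
  S→c A: FOLLOW(A) ⊇ FOLLOW(S) ⊇ {$,b}; new: +{$,b}
  FOLLOW(S)={$,b}  FOLLOW(A)={$,b}  FOLLOW(B)={$,b}
round 2: done
  FOLLOW(S)={$,b}  FOLLOW(A)={$,b}  FOLLOW(B)={$,b}

FOLLOW(S) = ["$", "b"]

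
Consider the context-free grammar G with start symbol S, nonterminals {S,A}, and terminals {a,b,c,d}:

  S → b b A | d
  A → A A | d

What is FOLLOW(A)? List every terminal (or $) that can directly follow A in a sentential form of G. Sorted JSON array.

FIRST iteration:
[1]
  A via A→d: +{d}
  S via S→b b A: +{b}
  S via S→d: +{d}
  FIRST(S)={b,d}  FIRST(A)={d}
[2] — fixpoint
  FIRST(S)={b,d}  FIRST(A)={d}

Compute FOLLOW by fixpoint:
seed FOLLOW(S) with $
[1]
  A→A A: FOLLOW(A) ⊇ FIRST(A) = {d}; new: +{d}
  S→b b A: FOLLOW(A) ⊇ FOLLOW(S) ⊇ {$}; new: +{$}
  FOLLOW[S]={$}  FOLLOW[A]={$,d}
[2] done
  FOLLOW[S]={$}  FOLLOW[A]={$,d}

FOLLOW(A) = ["$", "d"]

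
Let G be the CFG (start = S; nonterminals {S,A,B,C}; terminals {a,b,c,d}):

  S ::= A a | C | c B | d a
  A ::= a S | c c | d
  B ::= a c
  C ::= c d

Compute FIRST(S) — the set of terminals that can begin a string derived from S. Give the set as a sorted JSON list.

Compute FIRST by fixpoint:
iter 1:
  A via A→a S: +{a}
  A via A→c c: +{c}
  A via A→d: +{d}
  B via B→a c: +{a}
  C via C→c d: +{c}
  S via S→A a: +{a,c,d}
  FIRST[S]={a,c,d}  FIRST[A]={a,c,d}  FIRST[B]={a}  FIRST[C]={c}
iter 2: done
  FIRST[S]={a,c,d}  FIRST[A]={a,c,d}  FIRST[B]={a}  FIRST[C]={c}

FIRST(S) = ["a", "c", "d"]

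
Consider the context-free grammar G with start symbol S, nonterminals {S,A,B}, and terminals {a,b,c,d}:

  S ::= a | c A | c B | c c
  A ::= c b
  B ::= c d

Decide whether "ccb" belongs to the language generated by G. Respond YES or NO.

Convert to CNF:
  S -> T0 A | T0 B | T0 T0 | a
  A -> T0 T1
  B -> T0 T2
  T0 -> c
  T1 -> b
  T2 -> d

CYK fill:
  [0..0]={T0}  "c"  orig:{}
  [1..1]={T0}  "c"  orig:{}
  [2..2]={T1}  "b"  orig:{}
  [0..1]={S}  "cc"
  [1..2]={A}  "cb"
  [0..2]={S}  "ccb"

S ∈ T[0,2] ⇒ YES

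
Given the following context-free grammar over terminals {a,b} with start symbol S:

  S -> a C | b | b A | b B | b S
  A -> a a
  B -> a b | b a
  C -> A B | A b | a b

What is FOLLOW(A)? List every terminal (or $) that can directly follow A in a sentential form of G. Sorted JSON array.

FIRST sets, iterate to fixpoint:
[1]
  A via A→a a: +{a}
  B via B→a b: +{a}
  B via B→b a: +{b}
  C via C→A B: +{a}
  S via S→a C: +{a}
  S via S→b: +{b}
  S: {a,b}  A: {a}  B: {a,b}  C: {a}
[2] (stable)
  S: {a,b}  A: {a}  B: {a,b}  C: {a}

Compute FOLLOW by fixpoint:
seed FOLLOW(S) with $
pass 1:
  C→A B: FOLLOW(A) ⊇ FIRST(B) = {a,b}; new: +{a,b}
  S→a C: FOLLOW(C) ⊇ FOLLOW(S) ⊇ {$}; new: +{$}
  S→b A: FOLLOW(A) ⊇ FOLLOW(S) ⊇ {$}; new: +{$}
  S→b B: FOLLOW(B) ⊇ FOLLOW(S) ⊇ {$}; new: +{$}
  FOLLOW[S]={$}  FOLLOW[A]={$,a,b}  FOLLOW[B]={$}  FOLLOW[C]={$}
pass 2: — fixpoint
  FOLLOW[S]={$}  FOLLOW[A]={$,a,b}  FOLLOW[B]={$}  FOLLOW[C]={$}

FOLLOW(A) = ["$", "a", "b"]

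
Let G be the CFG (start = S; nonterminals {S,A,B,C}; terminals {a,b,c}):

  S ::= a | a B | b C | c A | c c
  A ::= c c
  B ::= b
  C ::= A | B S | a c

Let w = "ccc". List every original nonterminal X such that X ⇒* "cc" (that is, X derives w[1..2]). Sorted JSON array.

CNF form of G:
  S -> T0 A | T0 T0 | T1 B | T2 C | a
  A -> T0 T0
  B -> b
  C -> B S | T0 T0 | T1 T0
  T0 -> c
  T1 -> a
  T2 -> b

CYK fill, restricted to cells inside w[1..2]:
  T[1,1] 'c' = {T0}  orig:{}
  T[2,2] 'c' = {T0}  orig:{}
  T[1,2] 'cc' = {A,C,S}

Original NTs in T[1,2] deriving "cc": ["A", "C", "S"]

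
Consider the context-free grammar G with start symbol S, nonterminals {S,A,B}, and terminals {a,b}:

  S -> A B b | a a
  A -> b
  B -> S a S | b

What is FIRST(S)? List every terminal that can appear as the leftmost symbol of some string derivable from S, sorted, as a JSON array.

FIRST sets, iterate to fixpoint:
round 1:
  A via A→b: +{b}
  B via B→b: +{b}
  S via S→A B b: +{b}
  S via S→a a: +{a}
  FIRST(S)={a,b}  FIRST(A)={b}  FIRST(B)={b}
round 2:
  B via B→S a S: +{a}
  FIRST(S)={a,b}  FIRST(A)={b}  FIRST(B)={a,b}
round 3: done
  FIRST(S)={a,b}  FIRST(A)={b}  FIRST(B)={a,b}

FIRST(S) = ["a", "b"]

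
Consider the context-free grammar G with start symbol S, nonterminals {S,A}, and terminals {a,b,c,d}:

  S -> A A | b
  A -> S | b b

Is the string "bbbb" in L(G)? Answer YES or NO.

CNF form of G:
  S -> A A | b
  A -> A A | T0 T0 | b
  T0 -> b

CYK table (by increasing span):
  T[0,0] 'b' = {A,S,T0}  orig:{A,S}
  T[1,1] 'b' = {A,S,T0}  orig:{A,S}
  T[2,2] 'b' = {A,S,T0}  orig:{A,S}
  T[3,3] 'b' = {A,S,T0}  orig:{A,S}
  T[0,1] 'bb' = {A,S}
  T[1,2] 'bb' = {A,S}
  T[2,3] 'bb' = {A,S}
  T[0,2] 'bbb' = {A,S}
  T[1,3] 'bbb' = {A,S}
  T[0,3] 'bbbb' = {A,S}

S ∈ T[0,3] ⇒ YES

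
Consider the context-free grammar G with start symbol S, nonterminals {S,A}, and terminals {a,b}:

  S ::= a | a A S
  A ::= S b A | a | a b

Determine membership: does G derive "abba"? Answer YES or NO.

Convert to CNF:
  S -> T1 X3 | a
  A -> S X2 | T1 T0 | a
  T0 -> b
  T1 -> a
  X2 -> T0 A
  X3 -> A S

CYK fill:
  T[0,0] 'a' = {A,S,T1}  orig:{A,S}
  T[1,1] 'b' = {T0}  orig:{}
  T[2,2] 'b' = {T0}  orig:{}
  T[3,3] 'a' = {A,S,T1}  orig:{A,S}
  T[0,1] 'ab' = {A}
  T[1,2] 'bb' = ∅
  T[2,3] 'ba' = {X2}  orig:{}
  T[0,2] 'abb' = ∅
  T[1,3] 'bba' = ∅
  T[0,3] 'abba' = ∅

S ∉ T[0,3] ⇒ NO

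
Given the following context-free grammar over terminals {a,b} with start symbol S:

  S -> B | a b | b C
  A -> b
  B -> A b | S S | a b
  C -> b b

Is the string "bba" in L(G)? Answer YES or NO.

CNF form of G:
  S -> A T0 | S S | T0 C | T1 T0
  A -> b
  B -> A T0 | S S | T1 T0
  C -> T0 T0
  T0 -> b
  T1 -> a

CYK table (by increasing span):
  cell(0,0) b: {A,T0}  orig:{A}
  cell(1,1) b: {A,T0}  orig:{A}
  cell(2,2) a: {T1}  orig:{}
  cell(0,1) bb: {B,C,S}
  cell(1,2) ba: ∅
  cell(0,2) bba: ∅

S ∉ T[0,2] ⇒ NO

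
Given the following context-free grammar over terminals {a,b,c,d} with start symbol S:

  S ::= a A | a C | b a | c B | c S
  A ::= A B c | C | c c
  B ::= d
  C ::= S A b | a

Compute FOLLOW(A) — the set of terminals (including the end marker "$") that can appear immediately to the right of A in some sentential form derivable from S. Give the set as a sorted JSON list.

FIRST sets, iterate to fixpoint:
round 1:
  A via A→c c: +{c}
  B via B→d: +{d}
  C via C→a: +{a}
  S via S→a A: +{a}
  S via S→b a: +{b}
  S via S→c B: +{c}
  FIRST[S]={a,b,c}  FIRST[A]={c}  FIRST[B]={d}  FIRST[C]={a}
round 2:
  A via A→C: +{a}
  C via C→S A b: +{b,c}
  FIRST[S]={a,b,c}  FIRST[A]={a,c}  FIRST[B]={d}  FIRST[C]={a,b,c}
round 3:
  A via A→C: +{b}
  FIRST[S]={a,b,c}  FIRST[A]={a,b,c}  FIRST[B]={d}  FIRST[C]={a,b,c}
round 4: (stable)
  FIRST[S]={a,b,c}  FIRST[A]={a,b,c}  FIRST[B]={d}  FIRST[C]={a,b,c}

FOLLOW sets:
seed FOLLOW(S) with $
pass 1:
  A→A B c: FOLLOW(A) ⊇ FIRST(B) = {d}; new: +{d}
  A→A B c: FOLLOW(B) ⊇ FIRST(c) = {c}; new: +{c}
  A→C: FOLLOW(C) ⊇ FOLLOW(A) ⊇ {d}; new: +{d}
  C→S A b: FOLLOW(S) ⊇ FIRST(A) = {a,b,c}; new: +{a,b,c}
  C→S A b: FOLLOW(A) ⊇ FIRST(b) = {b}; new: +{b}
  S→a A: FOLLOW(A) ⊇ FOLLOW(S) ⊇ {$,a,b,c}; new: +{$,a,c}
  S→a C: FOLLOW(C) ⊇ FOLLOW(S) ⊇ {$,a,b,c}; new: +{$,a,b,c}
  S→c B: FOLLOW(B) ⊇ FOLLOW(S) ⊇ {$,a,b,c}; new: +{$,a,b}
  S: {$,a,b,c}  A: {$,a,b,c,d}  B: {$,a,b,c}  C: {$,a,b,c,d}
pass 2: done
  S: {$,a,b,c}  A: {$,a,b,c,d}  B: {$,a,b,c}  C: {$,a,b,c,d}

FOLLOW(A) = ["$", "a", "b", "c", "d"]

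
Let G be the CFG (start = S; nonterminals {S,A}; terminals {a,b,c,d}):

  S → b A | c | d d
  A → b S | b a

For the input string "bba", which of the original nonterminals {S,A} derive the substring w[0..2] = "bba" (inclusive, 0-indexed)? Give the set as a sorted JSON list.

Convert to CNF:
  S -> T0 A | T2 T2 | c
  A -> T0 S | T0 T1
  T0 -> b
  T1 -> a
  T2 -> d

CYK fill, restricted to cells inside w[0..2]:
  cell(0,0) b: {T0}  orig:{}
  cell(1,1) b: {T0}  orig:{}
  cell(2,2) a: {T1}  orig:{}
  cell(0,1) bb: ∅
  cell(1,2) ba: {A}
  cell(0,2) bba: {S}

Original NTs in T[0,2] deriving "bba": ["S"]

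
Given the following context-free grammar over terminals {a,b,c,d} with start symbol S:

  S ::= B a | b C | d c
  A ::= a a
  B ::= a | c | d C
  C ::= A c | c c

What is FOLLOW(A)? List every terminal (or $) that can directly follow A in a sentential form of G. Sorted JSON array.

FIRST iteration:
round 1:
  A via A→a a: +{a}
  B via B→a: +{a}
  B via B→c: +{c}
  B via B→d C: +{d}
  C via C→A c: +{a}
  C via C→c c: +{c}
  S via S→B a: +{a,c,d}
  S via S→b C: +{b}
  S: {a,b,c,d}  A: {a}  B: {a,c,d}  C: {a,c}
round 2: (no change)
  S: {a,b,c,d}  A: {a}  B: {a,c,d}  C: {a,c}

FOLLOW sets:
seed FOLLOW(S) with $
pass 1:
  C→A c: FOLLOW(A) ⊇ FIRST(c) = {c}; new: +{c}
  S→B a: FOLLOW(B) ⊇ FIRST(a) = {a}; new: +{a}
  S→b C: FOLLOW(C) ⊇ FOLLOW(S) ⊇ {$}; new: +{$}
  S: {$}  A: {c}  B: {a}  C: {$}
pass 2:
  B→d C: FOLLOW(C) ⊇ FOLLOW(B) ⊇ {a}; new: +{a}
  S: {$}  A: {c}  B: {a}  C: {$,a}
pass 3: (no change)
  S: {$}  A: {c}  B: {a}  C: {$,a}

FOLLOW(A) = ["c"]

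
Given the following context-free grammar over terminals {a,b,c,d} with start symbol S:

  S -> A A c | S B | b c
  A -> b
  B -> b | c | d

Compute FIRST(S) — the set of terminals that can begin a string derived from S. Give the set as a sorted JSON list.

Compute FIRST by fixpoint:
pass 1:
  A via A→b: +{b}
  B via B→b: +{b}
  B via B→c: +{c}
  B via B→d: +{d}
  S via S→A A c: +{b}
  FIRST[S]={b}  FIRST[A]={b}  FIRST[B]={b,c,d}
pass 2: — fixpoint
  FIRST[S]={b}  FIRST[A]={b}  FIRST[B]={b,c,d}

FIRST(S) = ["b"]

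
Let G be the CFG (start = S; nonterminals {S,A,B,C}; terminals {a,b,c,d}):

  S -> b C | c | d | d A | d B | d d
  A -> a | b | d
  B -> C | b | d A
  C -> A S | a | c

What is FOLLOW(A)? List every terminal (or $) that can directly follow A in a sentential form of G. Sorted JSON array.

FIRST iteration:
round 1:
  A via A→a: +{a}
  A via A→b: +{b}
  A via A→d: +{d}
  B via B→b: +{b}
  B via B→d A: +{d}
  C via C→A S: +{a,b,d}
  C via C→c: +{c}
  S via S→b C: +{b}
  S via S→c: +{c}
  S via S→d: +{d}
  FIRST[S]={b,c,d}  FIRST[A]={a,b,d}  FIRST[B]={b,d}  FIRST[C]={a,b,c,d}
round 2:
  B via B→C: +{a,c}
  FIRST[S]={b,c,d}  FIRST[A]={a,b,d}  FIRST[B]={a,b,c,d}  FIRST[C]={a,b,c,d}
round 3: (no change)
  FIRST[S]={b,c,d}  FIRST[A]={a,b,d}  FIRST[B]={a,b,c,d}  FIRST[C]={a,b,c,d}

FOLLOW sets:
FOLLOW(S) := {$}
[1]
  C→A S: FOLLOW(A) ⊇ FIRST(S) = {b,c,d}; new: +{b,c,d}
  S→b C: FOLLOW(C) ⊇ FOLLOW(S) ⊇ {$}; new: +{$}
  S→d A: FOLLOW(A) ⊇ FOLLOW(S) ⊇ {$}; new: +{$}
  S→d B: FOLLOW(B) ⊇ FOLLOW(S) ⊇ {$}; new: +{$}
  FOLLOW(S)={$}  FOLLOW(A)={$,b,c,d}  FOLLOW(B)={$}  FOLLOW(C)={$}
[2] (stable)
  FOLLOW(S)={$}  FOLLOW(A)={$,b,c,d}  FOLLOW(B)={$}  FOLLOW(C)={$}

FOLLOW(A) = ["$", "b", "c", "d"]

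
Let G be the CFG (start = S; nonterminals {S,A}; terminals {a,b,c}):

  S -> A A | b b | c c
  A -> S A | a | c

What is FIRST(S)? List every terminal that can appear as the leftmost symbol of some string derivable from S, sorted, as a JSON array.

FIRST iteration:
[1]
  A via A→a: +{a}
  A via A→c: +{c}
  S via S→A A: +{a,c}
  S via S→b b: +{b}
  S: {a,b,c}  A: {a,c}
[2]
  A via A→S A: +{b}
  S: {a,b,c}  A: {a,b,c}
[3] — fixpoint
  S: {a,b,c}  A: {a,b,c}

FIRST(S) = ["a", "b", "c"]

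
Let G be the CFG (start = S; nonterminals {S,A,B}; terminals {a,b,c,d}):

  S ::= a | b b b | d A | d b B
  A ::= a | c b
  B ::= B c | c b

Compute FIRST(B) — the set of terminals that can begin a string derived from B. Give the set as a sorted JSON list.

FIRST iteration:
iter 1:
  A via A→a: +{a}
  A via A→c b: +{c}
  B via B→c b: +{c}
  S via S→a: +{a}
  S via S→b b b: +{b}
  S via S→d A: +{d}
  FIRST(S)={a,b,d}  FIRST(A)={a,c}  FIRST(B)={c}
iter 2: done
  FIRST(S)={a,b,d}  FIRST(A)={a,c}  FIRST(B)={c}

FIRST(B) = ["c"]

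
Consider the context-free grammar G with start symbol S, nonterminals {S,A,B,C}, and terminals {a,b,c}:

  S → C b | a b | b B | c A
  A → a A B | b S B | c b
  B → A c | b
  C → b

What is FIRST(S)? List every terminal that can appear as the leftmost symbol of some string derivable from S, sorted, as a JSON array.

FIRST sets, iterate to fixpoint:
[1]
  A via A→a A B: +{a}
  A via A→b S B: +{b}
  A via A→c b: +{c}
  B via B→A c: +{a,b,c}
  C via C→b: +{b}
  S via S→C b: +{b}
  S via S→a b: +{a}
  S via S→c A: +{c}
  FIRST(S)={a,b,c}  FIRST(A)={a,b,c}  FIRST(B)={a,b,c}  FIRST(C)={b}
[2] (no change)
  FIRST(S)={a,b,c}  FIRST(A)={a,b,c}  FIRST(B)={a,b,c}  FIRST(C)={b}

FIRST(S) = ["a", "b", "c"]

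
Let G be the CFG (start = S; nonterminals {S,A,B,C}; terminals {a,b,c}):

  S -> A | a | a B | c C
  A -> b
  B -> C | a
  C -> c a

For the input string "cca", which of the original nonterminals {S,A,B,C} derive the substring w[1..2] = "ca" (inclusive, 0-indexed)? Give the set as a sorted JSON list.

CNF form of G:
  S -> T0 C | T1 B | a | b
  A -> b
  B -> T0 T1 | a
  C -> T0 T1
  T0 -> c
  T1 -> a

CYK table (by increasing span) (cells [i..j] with 1 ≤ i ≤ j ≤ 2 only):
  [1..1]={T0}  "c"  orig:{}
  [2..2]={B,S,T1}  "a"  orig:{B,S}
  [1..2]={B,C}  "ca"

Original NTs in T[1,2] deriving "ca": ["B", "C"]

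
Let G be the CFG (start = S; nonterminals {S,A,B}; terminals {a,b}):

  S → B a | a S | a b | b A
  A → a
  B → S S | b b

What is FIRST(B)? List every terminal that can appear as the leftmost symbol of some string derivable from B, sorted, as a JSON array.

FIRST sets, iterate to fixpoint:
pass 1:
  A via A→a: +{a}
  B via B→b b: +{b}
  S via S→B a: +{b}
  S via S→a S: +{a}
  FIRST(S)={a,b}  FIRST(A)={a}  FIRST(B)={b}
pass 2:
  B via B→S S: +{a}
  FIRST(S)={a,b}  FIRST(A)={a}  FIRST(B)={a,b}
pass 3: (stable)
  FIRST(S)={a,b}  FIRST(A)={a}  FIRST(B)={a,b}

FIRST(B) = ["a", "b"]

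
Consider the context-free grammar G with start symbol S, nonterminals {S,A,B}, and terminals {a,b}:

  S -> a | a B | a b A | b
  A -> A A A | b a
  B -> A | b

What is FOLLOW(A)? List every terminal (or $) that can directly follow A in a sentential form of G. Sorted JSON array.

FIRST sets, iterate to fixpoint:
iter 1:
  A via A→b a: +{b}
  B via B→A: +{b}
  S via S→a: +{a}
  S via S→b: +{b}
  FIRST(S)={a,b}  FIRST(A)={b}  FIRST(B)={b}
iter 2: (stable)
  FIRST(S)={a,b}  FIRST(A)={b}  FIRST(B)={b}

FOLLOW iteration:
initialize: $ ∈ FOLLOW(S)
pass 1:
  A→A A A: FOLLOW(A) ⊇ FIRST(A) = {b}; new: +{b}
  S→a B: FOLLOW(B) ⊇ FOLLOW(S) ⊇ {$}; new: +{$}
  S→a b A: FOLLOW(A) ⊇ FOLLOW(S) ⊇ {$}; new: +{$}
  S: {$}  A: {$,b}  B: {$}
pass 2: (no change)
  S: {$}  A: {$,b}  B: {$}

FOLLOW(A) = ["$", "b"]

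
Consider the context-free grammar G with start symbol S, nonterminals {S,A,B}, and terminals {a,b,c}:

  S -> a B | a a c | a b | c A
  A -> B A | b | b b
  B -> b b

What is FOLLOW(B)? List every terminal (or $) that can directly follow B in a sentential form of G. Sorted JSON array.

FIRST iteration:
pass 1:
  A via A→b: +{b}
  B via B→b b: +{b}
  S via S→a B: +{a}
  S via S→c A: +{c}
  FIRST[S]={a,c}  FIRST[A]={b}  FIRST[B]={b}
pass 2: (no change)
  FIRST[S]={a,c}  FIRST[A]={b}  FIRST[B]={b}

FOLLOW iteration:
initialize: $ ∈ FOLLOW(S)
[1]
  A→B A: FOLLOW(B) ⊇ FIRST(A) = {b}; new: +{b}
  S→a B: FOLLOW(B) ⊇ FOLLOW(S) ⊇ {$}; new: +{$}
  S→c A: FOLLOW(A) ⊇ FOLLOW(S) ⊇ {$}; new: +{$}
  S: {$}  A: {$}  B: {$,b}
[2] — fixpoint
  S: {$}  A: {$}  B: {$,b}

FOLLOW(B) = ["$", "b"]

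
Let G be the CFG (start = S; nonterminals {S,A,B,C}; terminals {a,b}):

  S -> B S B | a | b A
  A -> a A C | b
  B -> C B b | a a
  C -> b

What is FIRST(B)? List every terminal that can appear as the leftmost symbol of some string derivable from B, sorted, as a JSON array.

FIRST sets, iterate to fixpoint:
pass 1:
  A via A→a A C: +{a}
  A via A→b: +{b}
  B via B→a a: +{a}
  C via C→b: +{b}
  S via S→B S B: +{a}
  S via S→b A: +{b}
  S: {a,b}  A: {a,b}  B: {a}  C: {b}
pass 2:
  B via B→C B b: +{b}
  S: {a,b}  A: {a,b}  B: {a,b}  C: {b}
pass 3: done
  S: {a,b}  A: {a,b}  B: {a,b}  C: {b}

FIRST(B) = ["a", "b"]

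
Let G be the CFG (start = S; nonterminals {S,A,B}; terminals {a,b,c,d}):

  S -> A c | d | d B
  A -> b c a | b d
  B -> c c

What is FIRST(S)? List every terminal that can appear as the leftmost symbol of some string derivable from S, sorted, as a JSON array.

FIRST sets, iterate to fixpoint:
round 1:
  A via A→b c a: +{b}
  B via B→c c: +{c}
  S via S→A c: +{b}
  S via S→d: +{d}
  FIRST[S]={b,d}  FIRST[A]={b}  FIRST[B]={c}
round 2: done
  FIRST[S]={b,d}  FIRST[A]={b}  FIRST[B]={c}

FIRST(S) = ["b", "d"]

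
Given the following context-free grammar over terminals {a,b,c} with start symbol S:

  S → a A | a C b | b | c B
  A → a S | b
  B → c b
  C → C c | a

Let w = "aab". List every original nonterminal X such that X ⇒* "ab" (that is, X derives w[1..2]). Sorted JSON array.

Convert to CNF:
  S -> T0 A | T0 X3 | T1 B | b
  A -> T0 S | b
  B -> T1 T2
  C -> C T1 | a
  T0 -> a
  T1 -> c
  T2 -> b
  X3 -> C T2

Fill CYK table bottom-up (cells [i..j] with 1 ≤ i ≤ j ≤ 2 only):
  cell(1,1) a: {C,T0}  orig:{C}
  cell(2,2) b: {A,S,T2}  orig:{A,S}
  cell(1,2) ab: {A,S,X3}  orig:{A,S}

Original NTs in T[1,2] deriving "ab": ["A", "S"]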